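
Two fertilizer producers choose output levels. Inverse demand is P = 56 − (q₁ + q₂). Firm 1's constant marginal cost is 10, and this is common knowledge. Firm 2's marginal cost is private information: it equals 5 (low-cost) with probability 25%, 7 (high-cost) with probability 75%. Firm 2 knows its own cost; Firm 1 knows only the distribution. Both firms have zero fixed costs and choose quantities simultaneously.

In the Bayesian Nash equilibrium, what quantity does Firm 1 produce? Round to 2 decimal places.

Firm 2 with cost c maximizes (56 − (q₁+q₂) − c)·q₂, giving q₂(c) = (56 − c − q₁)/2.
E[c₂] = 0.25·5 + 0.75·7 = 6.5
Firm 1's FOC against E[q₂] yields q₁ = (56 − 2·10 + E[c₂])/3 = (56 − 20 + 6.5)/3 = 14.1667.

14.17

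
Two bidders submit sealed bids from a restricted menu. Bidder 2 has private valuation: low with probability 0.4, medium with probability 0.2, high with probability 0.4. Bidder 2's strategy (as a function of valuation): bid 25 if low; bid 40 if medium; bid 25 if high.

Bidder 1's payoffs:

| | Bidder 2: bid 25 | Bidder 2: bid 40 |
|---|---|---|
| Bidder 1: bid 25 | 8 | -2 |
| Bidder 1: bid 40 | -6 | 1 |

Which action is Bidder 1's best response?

E[bid 25] = 0.4·(8) + 0.2·(-2) + 0.4·(8) = 6
E[bid 40] = 0.4·(-6) + 0.2·(1) + 0.4·(-6) = -4.6
Best response: bid 25 (6 is the largest).

bid 25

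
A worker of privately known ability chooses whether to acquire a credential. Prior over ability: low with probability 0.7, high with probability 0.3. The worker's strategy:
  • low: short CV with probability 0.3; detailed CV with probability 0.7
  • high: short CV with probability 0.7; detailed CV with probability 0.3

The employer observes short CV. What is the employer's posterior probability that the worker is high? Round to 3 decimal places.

P(short CV) = 0.7·0.3 + 0.3·0.7 = 0.42
P(high | short CV) = (0.3·0.7) / 0.42 = 0.21 / 0.42 = 0.5

0.500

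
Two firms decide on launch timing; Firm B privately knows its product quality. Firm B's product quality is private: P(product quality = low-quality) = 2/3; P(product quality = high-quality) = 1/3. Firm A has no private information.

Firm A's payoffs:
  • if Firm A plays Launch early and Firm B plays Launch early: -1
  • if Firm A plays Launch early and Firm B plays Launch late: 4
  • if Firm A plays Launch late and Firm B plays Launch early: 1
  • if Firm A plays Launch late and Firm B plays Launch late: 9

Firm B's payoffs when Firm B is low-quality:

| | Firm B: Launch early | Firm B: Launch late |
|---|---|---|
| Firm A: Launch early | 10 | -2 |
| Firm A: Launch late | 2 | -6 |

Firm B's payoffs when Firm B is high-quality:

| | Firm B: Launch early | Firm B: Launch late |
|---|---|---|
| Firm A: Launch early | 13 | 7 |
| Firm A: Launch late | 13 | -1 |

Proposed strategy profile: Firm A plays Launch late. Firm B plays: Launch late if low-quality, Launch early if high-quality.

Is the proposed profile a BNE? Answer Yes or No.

A profile is a BNE iff every type of every player is best-responding given beliefs about the other side.
Firm A plays Launch late: E[Launch late] = 2/3·(9) + 1/3·(1) = 19/3; E[Launch early] = 7/3. Best-responding. ✓
Firm B (product quality low-quality), facing Launch late: Launch early gives 2, Launch late gives -6. Proposed Launch late is not best — profitable deviation exists. ✗
Firm B (product quality high-quality), facing Launch late: Launch early gives 13, Launch late gives -1. Proposed Launch early is best. ✓

No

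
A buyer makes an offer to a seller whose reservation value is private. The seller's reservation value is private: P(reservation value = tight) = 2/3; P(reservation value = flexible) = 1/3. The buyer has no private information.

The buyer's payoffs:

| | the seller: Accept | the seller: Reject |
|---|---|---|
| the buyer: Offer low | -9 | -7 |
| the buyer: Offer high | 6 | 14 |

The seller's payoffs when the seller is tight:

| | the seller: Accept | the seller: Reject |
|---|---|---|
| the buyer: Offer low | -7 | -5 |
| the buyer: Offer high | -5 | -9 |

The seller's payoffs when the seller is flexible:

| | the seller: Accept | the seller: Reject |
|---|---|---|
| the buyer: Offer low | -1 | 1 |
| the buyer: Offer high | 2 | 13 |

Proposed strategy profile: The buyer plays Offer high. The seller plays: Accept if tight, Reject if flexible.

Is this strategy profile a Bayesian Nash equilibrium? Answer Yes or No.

A profile is a BNE iff every type of every player is best-responding given beliefs about the other side.
The buyer plays Offer high: E[Offer high] = 2/3·(6) + 1/3·(14) = 26/3; E[Offer low] = -25/3. Best-responding. ✓
The seller (reservation value tight), facing Offer high: Accept gives -5, Reject gives -9. Proposed Accept is best. ✓
The seller (reservation value flexible), facing Offer high: Accept gives 2, Reject gives 13. Proposed Reject is best. ✓

Yes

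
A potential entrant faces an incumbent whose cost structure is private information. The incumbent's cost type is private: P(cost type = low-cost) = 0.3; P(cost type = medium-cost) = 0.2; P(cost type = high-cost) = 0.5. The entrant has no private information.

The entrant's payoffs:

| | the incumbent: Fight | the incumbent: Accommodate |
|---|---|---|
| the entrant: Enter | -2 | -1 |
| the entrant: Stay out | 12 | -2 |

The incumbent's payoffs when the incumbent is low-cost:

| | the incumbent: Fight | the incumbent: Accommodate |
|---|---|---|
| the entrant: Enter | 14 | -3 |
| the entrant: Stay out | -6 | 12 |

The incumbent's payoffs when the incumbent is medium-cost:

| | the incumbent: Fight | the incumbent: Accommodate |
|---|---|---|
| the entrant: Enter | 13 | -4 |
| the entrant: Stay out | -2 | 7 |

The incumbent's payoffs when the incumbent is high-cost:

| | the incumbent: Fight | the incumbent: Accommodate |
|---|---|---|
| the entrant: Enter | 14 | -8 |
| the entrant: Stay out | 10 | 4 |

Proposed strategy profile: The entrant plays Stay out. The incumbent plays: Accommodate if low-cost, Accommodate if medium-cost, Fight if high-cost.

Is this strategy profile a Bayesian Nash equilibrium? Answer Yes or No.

The entrant plays Stay out: E[Stay out] = 0.3·(-2) + 0.2·(-2) + 0.5·(12) = 5; E[Enter] = -1.5. Best-responding. ✓
The incumbent (cost type low-cost), facing Stay out: Fight gives -6, Accommodate gives 12. Proposed Accommodate is best. ✓
The incumbent (cost type medium-cost), facing Stay out: Fight gives -2, Accommodate gives 7. Proposed Accommodate is best. ✓
The incumbent (cost type high-cost), facing Stay out: Fight gives 10, Accommodate gives 4. Proposed Fight is best. ✓

Yes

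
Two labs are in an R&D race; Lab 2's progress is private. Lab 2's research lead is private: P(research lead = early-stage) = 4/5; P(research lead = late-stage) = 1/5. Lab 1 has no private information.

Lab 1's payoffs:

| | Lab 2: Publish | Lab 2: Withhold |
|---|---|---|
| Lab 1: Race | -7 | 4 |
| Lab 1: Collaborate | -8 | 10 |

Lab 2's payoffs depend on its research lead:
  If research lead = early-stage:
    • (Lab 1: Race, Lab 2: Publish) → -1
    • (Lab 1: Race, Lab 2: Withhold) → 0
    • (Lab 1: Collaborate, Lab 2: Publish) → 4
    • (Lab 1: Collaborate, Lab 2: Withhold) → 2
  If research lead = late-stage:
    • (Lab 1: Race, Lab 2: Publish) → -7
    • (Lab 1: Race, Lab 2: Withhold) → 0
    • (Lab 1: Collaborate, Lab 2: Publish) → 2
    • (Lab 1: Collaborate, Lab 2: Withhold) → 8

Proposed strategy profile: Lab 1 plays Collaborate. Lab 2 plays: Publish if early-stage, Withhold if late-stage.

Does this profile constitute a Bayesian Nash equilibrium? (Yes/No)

Yes

Lab 1 plays Collaborate: E[Collaborate] = 4/5·(-8) + 1/5·(10) = -22/5; E[Race] = -24/5. Best-responding. ✓
Lab 2 (research lead early-stage), facing Collaborate: Publish gives 4, Withhold gives 2. Proposed Publish is best. ✓
Lab 2 (research lead late-stage), facing Collaborate: Publish gives 2, Withhold gives 8. Proposed Withhold is best. ✓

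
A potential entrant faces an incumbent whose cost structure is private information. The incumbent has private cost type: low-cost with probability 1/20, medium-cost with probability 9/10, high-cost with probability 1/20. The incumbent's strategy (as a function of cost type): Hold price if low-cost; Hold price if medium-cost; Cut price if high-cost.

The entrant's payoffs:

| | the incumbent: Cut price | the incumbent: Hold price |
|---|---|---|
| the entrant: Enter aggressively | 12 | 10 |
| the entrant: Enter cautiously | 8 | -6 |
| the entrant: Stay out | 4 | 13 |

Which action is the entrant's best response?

Compute the entrant's expected payoff for each action, taking the expectation over the incumbent's type.
E[Enter aggressively] = 1/20·(10) + 9/10·(10) + 1/20·(12) = 101/10
E[Enter cautiously] = 1/20·(-6) + 9/10·(-6) + 1/20·(8) = -53/10
E[Stay out] = 1/20·(13) + 9/10·(13) + 1/20·(4) = 251/20
Best response: Stay out (251/20 is the largest).

Stay out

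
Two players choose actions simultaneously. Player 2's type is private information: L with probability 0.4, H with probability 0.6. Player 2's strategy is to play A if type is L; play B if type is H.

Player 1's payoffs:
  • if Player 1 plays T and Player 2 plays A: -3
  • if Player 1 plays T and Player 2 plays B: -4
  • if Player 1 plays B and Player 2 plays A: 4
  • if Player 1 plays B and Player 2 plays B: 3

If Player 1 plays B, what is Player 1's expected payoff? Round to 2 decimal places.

E[B] = 0.4·4 + 0.6·3 = 1.6 + 1.8 = 3.4

3.40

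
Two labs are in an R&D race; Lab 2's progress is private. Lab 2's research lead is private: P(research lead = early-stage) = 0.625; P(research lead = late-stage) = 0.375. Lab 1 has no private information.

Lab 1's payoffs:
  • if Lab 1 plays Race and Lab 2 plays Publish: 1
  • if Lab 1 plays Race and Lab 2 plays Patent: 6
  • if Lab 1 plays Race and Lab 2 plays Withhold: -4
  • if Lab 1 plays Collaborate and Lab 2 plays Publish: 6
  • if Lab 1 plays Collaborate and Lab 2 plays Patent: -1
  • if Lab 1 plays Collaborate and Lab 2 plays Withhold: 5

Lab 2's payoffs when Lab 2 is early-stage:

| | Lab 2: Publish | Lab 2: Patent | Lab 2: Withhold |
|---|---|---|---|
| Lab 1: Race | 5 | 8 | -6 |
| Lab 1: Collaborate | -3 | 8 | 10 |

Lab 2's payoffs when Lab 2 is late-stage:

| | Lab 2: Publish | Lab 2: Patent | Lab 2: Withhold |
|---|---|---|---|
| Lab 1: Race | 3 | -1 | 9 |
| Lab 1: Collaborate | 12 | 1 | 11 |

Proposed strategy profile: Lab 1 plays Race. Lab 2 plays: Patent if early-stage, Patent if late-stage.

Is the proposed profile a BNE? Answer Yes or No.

Lab 1 plays Race: E[Race] = 0.625·(6) + 0.375·(6) = 6; E[Collaborate] = -1. Best-responding. ✓
Lab 2 (research lead early-stage), facing Race: Publish gives 5, Patent gives 8, Withhold gives -6. Proposed Patent is best. ✓
Lab 2 (research lead late-stage), facing Race: Publish gives 3, Patent gives -1, Withhold gives 9. Proposed Patent is not best — profitable deviation exists. ✗

No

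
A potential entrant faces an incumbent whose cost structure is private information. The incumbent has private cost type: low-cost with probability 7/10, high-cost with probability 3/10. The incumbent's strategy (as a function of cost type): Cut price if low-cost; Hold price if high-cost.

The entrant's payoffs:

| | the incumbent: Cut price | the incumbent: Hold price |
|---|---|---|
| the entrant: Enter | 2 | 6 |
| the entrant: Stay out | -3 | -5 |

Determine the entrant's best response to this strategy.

Enter

E[Enter] = 7/10·(2) + 3/10·(6) = 16/5
E[Stay out] = 7/10·(-3) + 3/10·(-5) = -18/5
Best response: Enter (16/5 is the largest).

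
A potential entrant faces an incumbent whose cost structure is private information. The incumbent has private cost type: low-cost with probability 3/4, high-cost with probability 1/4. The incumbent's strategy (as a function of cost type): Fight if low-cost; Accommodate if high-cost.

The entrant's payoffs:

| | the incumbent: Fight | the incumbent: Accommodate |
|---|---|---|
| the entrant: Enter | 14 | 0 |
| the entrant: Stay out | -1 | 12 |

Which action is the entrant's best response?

Enter

Compute the entrant's expected payoff for each action, taking the expectation over the incumbent's type.
E[Enter] = 3/4·(14) + 1/4·(0) = 21/2
E[Stay out] = 3/4·(-1) + 1/4·(12) = 9/4
Best response: Enter (21/2 is the largest).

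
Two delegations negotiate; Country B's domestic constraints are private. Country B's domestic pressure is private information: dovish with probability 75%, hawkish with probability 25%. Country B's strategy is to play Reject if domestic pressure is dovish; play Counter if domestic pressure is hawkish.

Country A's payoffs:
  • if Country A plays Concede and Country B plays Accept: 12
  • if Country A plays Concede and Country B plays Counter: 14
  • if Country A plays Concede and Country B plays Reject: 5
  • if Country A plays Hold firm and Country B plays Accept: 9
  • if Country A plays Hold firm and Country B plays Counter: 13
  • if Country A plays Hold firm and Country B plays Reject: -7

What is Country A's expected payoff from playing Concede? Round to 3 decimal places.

E[Concede] = 0.75·5 + 0.25·14 = 3.75 + 3.5 = 7.25

7.250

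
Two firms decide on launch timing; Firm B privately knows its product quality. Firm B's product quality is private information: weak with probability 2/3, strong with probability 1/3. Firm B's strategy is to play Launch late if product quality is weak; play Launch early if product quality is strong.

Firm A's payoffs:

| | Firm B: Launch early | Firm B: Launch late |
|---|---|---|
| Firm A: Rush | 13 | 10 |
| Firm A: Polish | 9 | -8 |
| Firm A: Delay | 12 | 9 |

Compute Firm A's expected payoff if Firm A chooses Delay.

10

E[Delay] = 2/3·9 + 1/3·12 = 6 + 4 = 10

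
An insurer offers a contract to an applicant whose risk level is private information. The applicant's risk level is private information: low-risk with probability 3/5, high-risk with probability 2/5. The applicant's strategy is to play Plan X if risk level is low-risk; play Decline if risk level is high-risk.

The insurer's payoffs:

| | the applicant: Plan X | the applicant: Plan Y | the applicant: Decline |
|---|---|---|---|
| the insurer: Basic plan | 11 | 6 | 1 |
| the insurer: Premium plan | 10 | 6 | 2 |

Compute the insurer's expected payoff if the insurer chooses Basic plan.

7

Take the expectation over the applicant's risk level, weighting each type's action by its prior probability.
E[Basic plan] = 3/5·11 + 2/5·1 = 33/5 + 2/5 = 7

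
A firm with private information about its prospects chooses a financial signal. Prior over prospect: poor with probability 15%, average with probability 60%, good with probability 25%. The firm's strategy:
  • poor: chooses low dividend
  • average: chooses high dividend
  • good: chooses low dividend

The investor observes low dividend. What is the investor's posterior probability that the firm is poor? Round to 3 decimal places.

0.375

P(low dividend) = 0.15·1 + 0.6·0 + 0.25·1 = 0.4
P(poor | low dividend) = (0.15·1) / 0.4 = 0.15 / 0.4 = 0.375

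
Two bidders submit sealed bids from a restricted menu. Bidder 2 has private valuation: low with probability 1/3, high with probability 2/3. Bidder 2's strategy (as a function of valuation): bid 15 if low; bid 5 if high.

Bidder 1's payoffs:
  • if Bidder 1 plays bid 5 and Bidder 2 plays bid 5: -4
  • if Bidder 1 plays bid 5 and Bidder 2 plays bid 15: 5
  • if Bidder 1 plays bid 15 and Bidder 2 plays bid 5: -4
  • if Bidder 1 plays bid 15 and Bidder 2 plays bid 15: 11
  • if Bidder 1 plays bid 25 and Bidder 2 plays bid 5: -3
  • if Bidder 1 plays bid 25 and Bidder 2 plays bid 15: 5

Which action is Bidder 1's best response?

bid 15

E[bid 5] = 1/3·(5) + 2/3·(-4) = -1
E[bid 15] = 1/3·(11) + 2/3·(-4) = 1
E[bid 25] = 1/3·(5) + 2/3·(-3) = -1/3
Best response: bid 15 (1 is the largest).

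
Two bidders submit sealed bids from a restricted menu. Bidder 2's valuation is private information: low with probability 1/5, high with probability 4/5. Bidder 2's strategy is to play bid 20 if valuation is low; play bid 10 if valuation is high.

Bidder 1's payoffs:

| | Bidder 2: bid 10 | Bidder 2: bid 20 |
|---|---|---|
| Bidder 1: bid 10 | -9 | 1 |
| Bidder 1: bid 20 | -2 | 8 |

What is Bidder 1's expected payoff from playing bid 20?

0

E[bid 20] = 1/5·8 + 4/5·(-2) = 8/5 + (-8/5) = 0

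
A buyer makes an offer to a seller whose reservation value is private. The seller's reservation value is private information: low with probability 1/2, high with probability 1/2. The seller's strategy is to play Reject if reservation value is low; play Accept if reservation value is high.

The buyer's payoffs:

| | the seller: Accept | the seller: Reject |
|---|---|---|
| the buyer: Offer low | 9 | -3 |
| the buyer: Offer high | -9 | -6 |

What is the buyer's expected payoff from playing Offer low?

3

E[Offer low] = 1/2·(-3) + 1/2·9 = (-3/2) + 9/2 = 3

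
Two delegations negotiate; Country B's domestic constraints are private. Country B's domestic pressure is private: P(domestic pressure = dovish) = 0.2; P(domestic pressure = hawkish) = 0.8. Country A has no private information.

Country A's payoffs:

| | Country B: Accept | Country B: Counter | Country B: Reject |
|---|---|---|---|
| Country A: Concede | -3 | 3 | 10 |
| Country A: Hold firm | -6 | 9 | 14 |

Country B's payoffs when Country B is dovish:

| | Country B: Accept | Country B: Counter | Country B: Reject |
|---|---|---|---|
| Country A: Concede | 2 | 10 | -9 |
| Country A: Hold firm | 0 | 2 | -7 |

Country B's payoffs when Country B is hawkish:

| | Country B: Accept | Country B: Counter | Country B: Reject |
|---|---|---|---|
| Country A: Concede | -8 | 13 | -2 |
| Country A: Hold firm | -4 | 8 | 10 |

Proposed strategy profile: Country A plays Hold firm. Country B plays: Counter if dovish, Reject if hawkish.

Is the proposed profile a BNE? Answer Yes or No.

Yes

A profile is a BNE iff every type of every player is best-responding given beliefs about the other side.
Country A plays Hold firm: E[Hold firm] = 0.2·(9) + 0.8·(14) = 13; E[Concede] = 8.6. Best-responding. ✓
Country B (domestic pressure dovish), facing Hold firm: Accept gives 0, Counter gives 2, Reject gives -7. Proposed Counter is best. ✓
Country B (domestic pressure hawkish), facing Hold firm: Accept gives -4, Counter gives 8, Reject gives 10. Proposed Reject is best. ✓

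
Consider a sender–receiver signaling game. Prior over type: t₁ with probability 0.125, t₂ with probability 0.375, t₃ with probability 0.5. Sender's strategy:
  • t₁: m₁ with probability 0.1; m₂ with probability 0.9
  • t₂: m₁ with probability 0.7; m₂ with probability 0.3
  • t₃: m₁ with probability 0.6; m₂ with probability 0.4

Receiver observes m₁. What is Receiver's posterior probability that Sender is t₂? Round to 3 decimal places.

P(m₁) = 0.125·0.1 + 0.375·0.7 + 0.5·0.6 = 0.575
P(t₂ | m₁) = (0.375·0.7) / 0.575 = 0.2625 / 0.575 = 0.456522

0.457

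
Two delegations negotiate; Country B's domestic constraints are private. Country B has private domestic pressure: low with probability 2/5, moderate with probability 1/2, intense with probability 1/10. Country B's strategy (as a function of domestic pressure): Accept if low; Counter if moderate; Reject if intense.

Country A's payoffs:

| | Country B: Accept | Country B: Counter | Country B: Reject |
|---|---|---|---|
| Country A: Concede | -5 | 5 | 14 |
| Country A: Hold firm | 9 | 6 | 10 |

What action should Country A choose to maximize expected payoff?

E[Concede] = 2/5·(-5) + 1/2·(5) + 1/10·(14) = 19/10
E[Hold firm] = 2/5·(9) + 1/2·(6) + 1/10·(10) = 38/5
Best response: Hold firm (38/5 is the largest).

Hold firm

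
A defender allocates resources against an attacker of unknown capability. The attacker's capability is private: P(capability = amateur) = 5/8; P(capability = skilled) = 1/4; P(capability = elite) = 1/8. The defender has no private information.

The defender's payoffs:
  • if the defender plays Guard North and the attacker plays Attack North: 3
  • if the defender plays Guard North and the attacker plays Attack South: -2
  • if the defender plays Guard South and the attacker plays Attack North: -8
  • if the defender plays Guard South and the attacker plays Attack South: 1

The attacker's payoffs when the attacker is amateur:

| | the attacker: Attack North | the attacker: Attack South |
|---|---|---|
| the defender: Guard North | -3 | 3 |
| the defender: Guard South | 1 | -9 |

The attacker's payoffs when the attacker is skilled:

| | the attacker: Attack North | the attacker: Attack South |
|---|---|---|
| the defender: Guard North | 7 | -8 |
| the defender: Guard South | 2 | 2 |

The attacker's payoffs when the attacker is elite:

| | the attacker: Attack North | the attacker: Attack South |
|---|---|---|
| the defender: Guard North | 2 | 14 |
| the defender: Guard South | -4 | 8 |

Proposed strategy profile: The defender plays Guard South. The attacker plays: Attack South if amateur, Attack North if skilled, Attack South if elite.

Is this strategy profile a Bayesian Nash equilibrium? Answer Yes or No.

The defender plays Guard South: E[Guard South] = 5/8·(1) + 1/4·(-8) + 1/8·(1) = -5/4; E[Guard North] = -3/4. Not best-responding. ✗
The attacker (capability amateur), facing Guard South: Attack North gives 1, Attack South gives -9. Proposed Attack South is not best — profitable deviation exists. ✗
The attacker (capability skilled), facing Guard South: Attack North gives 2, Attack South gives 2. Proposed Attack North is best. ✓
The attacker (capability elite), facing Guard South: Attack North gives -4, Attack South gives 8. Proposed Attack South is best. ✓

No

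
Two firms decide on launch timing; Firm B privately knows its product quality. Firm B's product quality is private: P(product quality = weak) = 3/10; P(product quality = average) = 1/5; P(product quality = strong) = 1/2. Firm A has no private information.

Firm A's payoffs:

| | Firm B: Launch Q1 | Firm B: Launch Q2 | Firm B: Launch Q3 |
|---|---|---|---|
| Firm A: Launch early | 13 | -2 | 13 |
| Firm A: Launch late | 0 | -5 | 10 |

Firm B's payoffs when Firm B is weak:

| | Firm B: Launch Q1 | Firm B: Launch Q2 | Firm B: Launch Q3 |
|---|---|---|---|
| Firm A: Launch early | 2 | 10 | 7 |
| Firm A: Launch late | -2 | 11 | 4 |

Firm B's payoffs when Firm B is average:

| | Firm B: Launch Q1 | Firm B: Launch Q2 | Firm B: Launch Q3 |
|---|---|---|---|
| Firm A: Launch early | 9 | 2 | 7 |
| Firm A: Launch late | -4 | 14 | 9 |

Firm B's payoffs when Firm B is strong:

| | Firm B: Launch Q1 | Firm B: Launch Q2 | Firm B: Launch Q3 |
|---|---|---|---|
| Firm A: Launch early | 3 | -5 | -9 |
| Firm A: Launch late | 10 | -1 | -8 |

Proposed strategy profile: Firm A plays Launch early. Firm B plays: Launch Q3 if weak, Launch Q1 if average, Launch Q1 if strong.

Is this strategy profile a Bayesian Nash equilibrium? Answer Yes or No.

A profile is a BNE iff every type of every player is best-responding given beliefs about the other side.
Firm A plays Launch early: E[Launch early] = 3/10·(13) + 1/5·(13) + 1/2·(13) = 13; E[Launch late] = 3. Best-responding. ✓
Firm B (product quality weak), facing Launch early: Launch Q1 gives 2, Launch Q2 gives 10, Launch Q3 gives 7. Proposed Launch Q3 is not best — profitable deviation exists. ✗
Firm B (product quality average), facing Launch early: Launch Q1 gives 9, Launch Q2 gives 2, Launch Q3 gives 7. Proposed Launch Q1 is best. ✓
Firm B (product quality strong), facing Launch early: Launch Q1 gives 3, Launch Q2 gives -5, Launch Q3 gives -9. Proposed Launch Q1 is best. ✓

No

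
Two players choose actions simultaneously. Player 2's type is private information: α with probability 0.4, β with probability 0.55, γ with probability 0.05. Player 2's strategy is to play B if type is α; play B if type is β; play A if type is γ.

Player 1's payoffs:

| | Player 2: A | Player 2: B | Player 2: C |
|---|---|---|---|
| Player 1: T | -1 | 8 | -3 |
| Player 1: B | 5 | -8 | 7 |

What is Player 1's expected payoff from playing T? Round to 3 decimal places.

E[T] = 0.4·8 + 0.55·8 + 0.05·(-1) = 3.2 + 4.4 + (-0.05) = 7.55

7.550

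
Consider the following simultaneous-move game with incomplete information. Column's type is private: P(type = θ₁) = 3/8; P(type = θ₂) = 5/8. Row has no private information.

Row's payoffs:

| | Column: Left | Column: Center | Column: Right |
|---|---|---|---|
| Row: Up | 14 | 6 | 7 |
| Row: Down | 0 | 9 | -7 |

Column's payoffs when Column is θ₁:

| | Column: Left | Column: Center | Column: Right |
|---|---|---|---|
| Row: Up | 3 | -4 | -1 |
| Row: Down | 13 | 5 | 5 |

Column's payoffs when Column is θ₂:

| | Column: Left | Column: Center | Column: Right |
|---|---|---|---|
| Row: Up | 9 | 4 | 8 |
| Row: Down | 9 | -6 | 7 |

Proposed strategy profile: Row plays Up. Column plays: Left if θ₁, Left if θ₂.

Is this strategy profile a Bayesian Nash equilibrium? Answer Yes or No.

Yes

A profile is a BNE iff every type of every player is best-responding given beliefs about the other side.
Row plays Up: E[Up] = 3/8·(14) + 5/8·(14) = 14; E[Down] = 0. Best-responding. ✓
Column (type θ₁), facing Up: Left gives 3, Center gives -4, Right gives -1. Proposed Left is best. ✓
Column (type θ₂), facing Up: Left gives 9, Center gives 4, Right gives 8. Proposed Left is best. ✓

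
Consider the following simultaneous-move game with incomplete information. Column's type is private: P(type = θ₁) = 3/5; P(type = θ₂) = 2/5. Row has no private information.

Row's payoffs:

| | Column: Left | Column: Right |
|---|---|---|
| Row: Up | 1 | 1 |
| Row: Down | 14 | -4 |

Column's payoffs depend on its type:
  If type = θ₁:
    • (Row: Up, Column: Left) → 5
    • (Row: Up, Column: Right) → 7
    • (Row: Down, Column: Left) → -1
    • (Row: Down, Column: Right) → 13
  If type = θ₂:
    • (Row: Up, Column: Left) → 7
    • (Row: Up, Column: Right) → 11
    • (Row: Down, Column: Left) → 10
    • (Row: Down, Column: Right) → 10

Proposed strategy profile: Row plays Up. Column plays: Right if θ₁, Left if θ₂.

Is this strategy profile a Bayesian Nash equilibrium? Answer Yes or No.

A profile is a BNE iff every type of every player is best-responding given beliefs about the other side.
Row plays Up: E[Up] = 3/5·(1) + 2/5·(1) = 1; E[Down] = 16/5. Not best-responding. ✗
Column (type θ₁), facing Up: Left gives 5, Right gives 7. Proposed Right is best. ✓
Column (type θ₂), facing Up: Left gives 7, Right gives 11. Proposed Left is not best — profitable deviation exists. ✗

No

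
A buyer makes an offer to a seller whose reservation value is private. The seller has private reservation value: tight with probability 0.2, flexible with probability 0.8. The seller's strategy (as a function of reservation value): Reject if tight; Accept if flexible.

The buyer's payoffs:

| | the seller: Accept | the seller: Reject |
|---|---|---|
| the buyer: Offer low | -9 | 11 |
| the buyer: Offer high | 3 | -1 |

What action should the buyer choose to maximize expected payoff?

E[Offer low] = 0.2·(11) + 0.8·(-9) = -5
E[Offer high] = 0.2·(-1) + 0.8·(3) = 2.2
Best response: Offer high (2.2 is the largest).

Offer high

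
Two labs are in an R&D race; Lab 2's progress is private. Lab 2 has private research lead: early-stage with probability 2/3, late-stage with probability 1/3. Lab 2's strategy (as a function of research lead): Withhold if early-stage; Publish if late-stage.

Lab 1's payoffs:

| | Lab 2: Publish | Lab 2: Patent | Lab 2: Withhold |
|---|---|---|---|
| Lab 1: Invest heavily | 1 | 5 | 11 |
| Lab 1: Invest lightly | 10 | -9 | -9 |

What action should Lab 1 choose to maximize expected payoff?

E[Invest heavily] = 2/3·(11) + 1/3·(1) = 23/3
E[Invest lightly] = 2/3·(-9) + 1/3·(10) = -8/3
Best response: Invest heavily (23/3 is the largest).

Invest heavily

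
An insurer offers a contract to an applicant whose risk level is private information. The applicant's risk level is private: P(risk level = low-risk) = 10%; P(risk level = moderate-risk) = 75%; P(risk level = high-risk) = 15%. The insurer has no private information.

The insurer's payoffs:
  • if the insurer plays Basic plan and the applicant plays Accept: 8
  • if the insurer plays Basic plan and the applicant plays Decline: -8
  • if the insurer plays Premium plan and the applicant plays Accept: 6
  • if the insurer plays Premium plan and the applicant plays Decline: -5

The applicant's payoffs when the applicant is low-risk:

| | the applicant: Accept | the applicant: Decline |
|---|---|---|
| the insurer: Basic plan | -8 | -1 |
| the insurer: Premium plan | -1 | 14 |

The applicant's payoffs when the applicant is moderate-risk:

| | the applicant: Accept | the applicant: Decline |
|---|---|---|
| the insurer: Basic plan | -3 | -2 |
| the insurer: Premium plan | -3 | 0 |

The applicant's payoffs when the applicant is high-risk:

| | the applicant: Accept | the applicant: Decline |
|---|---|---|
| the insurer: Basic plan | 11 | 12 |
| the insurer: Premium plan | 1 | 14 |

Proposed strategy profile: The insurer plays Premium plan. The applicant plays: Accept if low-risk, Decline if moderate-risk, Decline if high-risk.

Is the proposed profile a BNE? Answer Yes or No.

No

A profile is a BNE iff every type of every player is best-responding given beliefs about the other side.
The insurer plays Premium plan: E[Premium plan] = 0.1·(6) + 0.75·(-5) + 0.15·(-5) = -3.9; E[Basic plan] = -6.4. Best-responding. ✓
The applicant (risk level low-risk), facing Premium plan: Accept gives -1, Decline gives 14. Proposed Accept is not best — profitable deviation exists. ✗
The applicant (risk level moderate-risk), facing Premium plan: Accept gives -3, Decline gives 0. Proposed Decline is best. ✓
The applicant (risk level high-risk), facing Premium plan: Accept gives 1, Decline gives 14. Proposed Decline is best. ✓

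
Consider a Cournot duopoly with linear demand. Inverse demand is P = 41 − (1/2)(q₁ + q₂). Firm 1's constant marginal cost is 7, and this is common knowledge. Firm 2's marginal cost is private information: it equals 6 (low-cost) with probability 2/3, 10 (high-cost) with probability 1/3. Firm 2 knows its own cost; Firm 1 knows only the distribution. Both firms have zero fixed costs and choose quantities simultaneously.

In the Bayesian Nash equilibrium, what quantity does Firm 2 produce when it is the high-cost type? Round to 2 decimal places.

Type-c best response for Firm 2: q₂(c) = (41 − c) − q₁/2.
Firm 1 maximizes expected profit; its first-order condition is 41 − q₁ − (1/2)E[q₂] − 7 = 0.
Substituting E[q₂] and solving: E[c₂] = 7.33333, so q₁ = (41 − 2·7 + 7.33333)/(3/2) = 22.8889.
q₂(high-cost) = (41 − 10 − (1/2)·22.8889) = 19.5556.

19.56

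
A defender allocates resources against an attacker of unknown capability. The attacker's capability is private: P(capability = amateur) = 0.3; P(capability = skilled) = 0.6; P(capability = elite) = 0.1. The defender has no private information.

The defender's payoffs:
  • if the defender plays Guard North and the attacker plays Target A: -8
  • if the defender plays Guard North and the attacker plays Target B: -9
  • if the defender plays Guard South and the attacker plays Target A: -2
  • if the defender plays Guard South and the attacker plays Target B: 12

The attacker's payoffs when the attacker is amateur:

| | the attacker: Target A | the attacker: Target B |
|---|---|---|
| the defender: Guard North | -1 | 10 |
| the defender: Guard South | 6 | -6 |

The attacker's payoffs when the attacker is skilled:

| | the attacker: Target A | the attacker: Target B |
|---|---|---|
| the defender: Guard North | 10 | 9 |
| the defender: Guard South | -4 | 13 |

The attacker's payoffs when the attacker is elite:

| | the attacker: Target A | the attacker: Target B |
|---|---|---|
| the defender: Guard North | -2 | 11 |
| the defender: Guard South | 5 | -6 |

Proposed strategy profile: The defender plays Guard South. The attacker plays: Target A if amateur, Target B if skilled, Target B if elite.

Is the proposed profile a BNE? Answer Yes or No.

No

A profile is a BNE iff every type of every player is best-responding given beliefs about the other side.
The defender plays Guard South: E[Guard South] = 0.3·(-2) + 0.6·(12) + 0.1·(12) = 7.8; E[Guard North] = -8.7. Best-responding. ✓
The attacker (capability amateur), facing Guard South: Target A gives 6, Target B gives -6. Proposed Target A is best. ✓
The attacker (capability skilled), facing Guard South: Target A gives -4, Target B gives 13. Proposed Target B is best. ✓
The attacker (capability elite), facing Guard South: Target A gives 5, Target B gives -6. Proposed Target B is not best — profitable deviation exists. ✗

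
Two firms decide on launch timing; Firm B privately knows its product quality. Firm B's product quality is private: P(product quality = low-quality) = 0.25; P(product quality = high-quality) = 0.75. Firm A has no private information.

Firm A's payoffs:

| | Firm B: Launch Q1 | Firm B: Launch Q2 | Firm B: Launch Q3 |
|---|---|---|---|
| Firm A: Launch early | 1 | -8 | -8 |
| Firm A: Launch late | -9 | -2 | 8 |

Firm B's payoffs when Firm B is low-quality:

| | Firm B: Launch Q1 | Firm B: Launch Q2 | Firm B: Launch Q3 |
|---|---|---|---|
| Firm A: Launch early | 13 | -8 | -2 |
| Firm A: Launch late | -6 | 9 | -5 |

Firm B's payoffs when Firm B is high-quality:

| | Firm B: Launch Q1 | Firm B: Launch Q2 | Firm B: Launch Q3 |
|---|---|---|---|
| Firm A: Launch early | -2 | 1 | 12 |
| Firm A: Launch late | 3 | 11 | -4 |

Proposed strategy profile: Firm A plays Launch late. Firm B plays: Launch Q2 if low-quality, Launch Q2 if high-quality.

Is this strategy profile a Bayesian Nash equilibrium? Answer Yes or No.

Firm A plays Launch late: E[Launch late] = 0.25·(-2) + 0.75·(-2) = -2; E[Launch early] = -8. Best-responding. ✓
Firm B (product quality low-quality), facing Launch late: Launch Q1 gives -6, Launch Q2 gives 9, Launch Q3 gives -5. Proposed Launch Q2 is best. ✓
Firm B (product quality high-quality), facing Launch late: Launch Q1 gives 3, Launch Q2 gives 11, Launch Q3 gives -4. Proposed Launch Q2 is best. ✓

Yes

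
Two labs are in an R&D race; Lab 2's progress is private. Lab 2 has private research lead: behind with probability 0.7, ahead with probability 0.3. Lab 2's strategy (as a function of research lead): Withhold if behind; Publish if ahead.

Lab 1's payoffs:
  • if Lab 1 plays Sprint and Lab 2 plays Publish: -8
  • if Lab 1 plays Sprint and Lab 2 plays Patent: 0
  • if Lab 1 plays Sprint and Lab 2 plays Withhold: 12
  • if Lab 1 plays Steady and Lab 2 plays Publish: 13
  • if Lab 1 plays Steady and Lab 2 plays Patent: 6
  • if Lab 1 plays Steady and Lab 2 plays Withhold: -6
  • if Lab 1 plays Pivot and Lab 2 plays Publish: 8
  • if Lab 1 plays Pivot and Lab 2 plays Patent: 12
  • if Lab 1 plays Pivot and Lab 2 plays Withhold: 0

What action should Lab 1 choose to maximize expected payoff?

E[Sprint] = 0.7·(12) + 0.3·(-8) = 6
E[Steady] = 0.7·(-6) + 0.3·(13) = -0.3
E[Pivot] = 0.7·(0) + 0.3·(8) = 2.4
Best response: Sprint (6 is the largest).

Sprint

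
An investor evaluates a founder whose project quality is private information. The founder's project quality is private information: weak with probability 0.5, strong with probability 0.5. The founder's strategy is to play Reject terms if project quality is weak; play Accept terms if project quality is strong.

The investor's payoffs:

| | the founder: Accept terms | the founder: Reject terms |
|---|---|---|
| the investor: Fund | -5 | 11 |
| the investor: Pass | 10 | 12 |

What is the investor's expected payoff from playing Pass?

11

Take the expectation over the founder's project quality, weighting each type's action by its prior probability.
E[Pass] = 0.5·12 + 0.5·10 = 6 + 5 = 11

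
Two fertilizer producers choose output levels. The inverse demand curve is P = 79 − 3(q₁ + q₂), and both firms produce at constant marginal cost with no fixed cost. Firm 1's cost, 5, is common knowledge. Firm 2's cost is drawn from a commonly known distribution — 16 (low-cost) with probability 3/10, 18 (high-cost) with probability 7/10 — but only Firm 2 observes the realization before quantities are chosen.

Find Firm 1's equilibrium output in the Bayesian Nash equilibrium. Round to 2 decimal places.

9.60

Type-c best response for Firm 2: q₂(c) = (79 − c)/6 − q₁/2.
Firm 1 maximizes expected profit; its first-order condition is 79 − 6q₁ − 3E[q₂] − 5 = 0.
Substituting E[q₂] and solving: E[c₂] = 17.4, so q₁ = (79 − 2·5 + 17.4)/9 = 9.6.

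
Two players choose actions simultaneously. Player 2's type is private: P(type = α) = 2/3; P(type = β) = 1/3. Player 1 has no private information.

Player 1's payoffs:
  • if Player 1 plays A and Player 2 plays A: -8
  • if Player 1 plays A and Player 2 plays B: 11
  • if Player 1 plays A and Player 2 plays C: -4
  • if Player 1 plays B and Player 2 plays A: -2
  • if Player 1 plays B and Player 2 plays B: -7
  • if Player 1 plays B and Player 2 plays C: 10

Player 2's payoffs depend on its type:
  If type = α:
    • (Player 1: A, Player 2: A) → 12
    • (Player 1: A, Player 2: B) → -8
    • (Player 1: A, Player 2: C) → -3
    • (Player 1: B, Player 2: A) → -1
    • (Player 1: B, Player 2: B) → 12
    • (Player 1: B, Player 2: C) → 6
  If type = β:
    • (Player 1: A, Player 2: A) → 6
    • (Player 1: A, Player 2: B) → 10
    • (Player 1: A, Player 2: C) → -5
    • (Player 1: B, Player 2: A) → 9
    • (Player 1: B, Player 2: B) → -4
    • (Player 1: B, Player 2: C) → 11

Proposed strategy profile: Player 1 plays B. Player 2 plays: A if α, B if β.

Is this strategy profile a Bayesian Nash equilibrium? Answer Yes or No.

Player 1 plays B: E[B] = 2/3·(-2) + 1/3·(-7) = -11/3; E[A] = -5/3. Not best-responding. ✗
Player 2 (type α), facing B: A gives -1, B gives 12, C gives 6. Proposed A is not best — profitable deviation exists. ✗
Player 2 (type β), facing B: A gives 9, B gives -4, C gives 11. Proposed B is not best — profitable deviation exists. ✗

No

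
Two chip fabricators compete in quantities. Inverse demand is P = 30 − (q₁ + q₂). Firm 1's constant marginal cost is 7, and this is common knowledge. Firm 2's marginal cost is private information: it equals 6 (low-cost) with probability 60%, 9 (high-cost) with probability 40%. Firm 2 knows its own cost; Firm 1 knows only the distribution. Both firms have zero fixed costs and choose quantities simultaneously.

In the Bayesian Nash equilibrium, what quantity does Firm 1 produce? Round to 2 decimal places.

Firm 2 with cost c maximizes (30 − (q₁+q₂) − c)·q₂, giving q₂(c) = (30 − c − q₁)/2.
E[c₂] = 0.6·6 + 0.4·9 = 7.2
Firm 1's FOC against E[q₂] yields q₁ = (30 − 2·7 + E[c₂])/3 = (30 − 14 + 7.2)/3 = 7.73333.

7.73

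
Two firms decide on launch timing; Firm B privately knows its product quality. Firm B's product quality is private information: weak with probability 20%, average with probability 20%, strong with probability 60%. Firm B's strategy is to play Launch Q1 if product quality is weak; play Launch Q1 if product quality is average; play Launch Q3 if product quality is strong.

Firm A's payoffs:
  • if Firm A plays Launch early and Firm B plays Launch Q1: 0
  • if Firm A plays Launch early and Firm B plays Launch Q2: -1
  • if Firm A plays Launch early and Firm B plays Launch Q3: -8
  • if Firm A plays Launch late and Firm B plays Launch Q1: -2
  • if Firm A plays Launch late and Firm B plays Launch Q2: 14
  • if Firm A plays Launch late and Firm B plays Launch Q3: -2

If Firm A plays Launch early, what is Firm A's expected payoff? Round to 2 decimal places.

E[Launch early] = 0.2·0 + 0.2·0 + 0.6·(-8) = 0 + 0 + (-4.8) = -4.8

-4.80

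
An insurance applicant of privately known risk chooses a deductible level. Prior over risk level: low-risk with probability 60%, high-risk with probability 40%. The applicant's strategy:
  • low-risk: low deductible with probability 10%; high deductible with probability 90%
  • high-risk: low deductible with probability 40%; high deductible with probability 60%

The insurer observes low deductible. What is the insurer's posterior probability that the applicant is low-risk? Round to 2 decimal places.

P(low deductible) = 0.6·0.1 + 0.4·0.4 = 0.22
P(low-risk | low deductible) = (0.6·0.1) / 0.22 = 0.06 / 0.22 = 0.272727

0.27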